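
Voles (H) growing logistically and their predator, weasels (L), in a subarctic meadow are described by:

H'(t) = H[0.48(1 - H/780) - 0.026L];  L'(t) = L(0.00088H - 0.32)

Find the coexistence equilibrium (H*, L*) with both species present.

H* ≈ 364, L* ≈ 9.85

From dL/dt = 0 with L > 0: 0.00088H* = 0.32, so H* = 364.
Substitute into dH/dt = 0: 0.48(1 - 364/780) = 0.026L*.
The bracket is 0.534, giving L* = 0.256/0.026 = 9.85.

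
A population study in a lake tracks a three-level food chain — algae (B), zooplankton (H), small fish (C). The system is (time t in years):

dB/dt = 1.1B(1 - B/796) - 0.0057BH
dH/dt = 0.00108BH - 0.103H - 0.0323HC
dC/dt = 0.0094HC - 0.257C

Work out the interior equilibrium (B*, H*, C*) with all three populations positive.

From dC/dt = 0: 0.0094H* = 0.257, so H* = 27.3.
From dB/dt = 0: 1.1(1 - B*/796) = 0.0057·27.3, giving B* = 796·(1 - 0.142) = 683.
From dH/dt = 0: 0.00108·683 - 0.103 = 0.0323C*, so C* = 0.635/0.0323 = 19.7.

B* ≈ 683, H* ≈ 27.3, C* ≈ 19.7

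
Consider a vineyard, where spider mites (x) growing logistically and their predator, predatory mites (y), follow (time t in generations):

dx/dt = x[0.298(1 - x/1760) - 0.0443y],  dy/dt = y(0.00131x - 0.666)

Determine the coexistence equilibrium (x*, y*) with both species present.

From dy/dt = 0 with y > 0: 0.00131x* = 0.666, so x* = 508.
Substitute into dx/dt = 0: 0.298(1 - 508/1760) = 0.0443y*.
The bracket is 0.711, giving y* = 0.212/0.0443 = 4.78.

x* ≈ 508, y* ≈ 4.78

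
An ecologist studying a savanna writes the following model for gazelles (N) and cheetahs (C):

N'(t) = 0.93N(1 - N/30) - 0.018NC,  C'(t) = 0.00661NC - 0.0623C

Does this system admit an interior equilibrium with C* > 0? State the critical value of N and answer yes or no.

Threshold N = 9.43; K > 9.43, so yes, the predator persists.

The predator equation gives dC/dt > 0 only when N > 0.0623/0.00661 = 9.43.
Without the predator, N → K = 30. Since 30 > 9.43, the predator can invade and persist.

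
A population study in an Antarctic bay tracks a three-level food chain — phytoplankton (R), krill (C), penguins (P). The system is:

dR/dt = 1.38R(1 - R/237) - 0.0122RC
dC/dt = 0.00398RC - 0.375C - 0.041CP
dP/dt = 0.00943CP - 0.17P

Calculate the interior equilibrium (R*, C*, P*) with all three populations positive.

From dP/dt = 0: 0.00943C* = 0.17, so C* = 18.
From dR/dt = 0: 1.38(1 - R*/237) = 0.0122·18, giving R* = 237·(1 - 0.159) = 199.
From dC/dt = 0: 0.00398·199 - 0.375 = 0.041P*, so P* = 0.418/0.041 = 10.2.

R* ≈ 199, C* ≈ 18, P* ≈ 10.2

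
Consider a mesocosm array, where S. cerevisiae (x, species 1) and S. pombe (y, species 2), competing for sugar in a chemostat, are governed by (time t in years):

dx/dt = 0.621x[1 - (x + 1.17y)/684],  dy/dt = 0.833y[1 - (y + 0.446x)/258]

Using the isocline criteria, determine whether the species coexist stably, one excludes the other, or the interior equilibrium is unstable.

species 1 excludes species 2

Compare the nullcline intercepts: K1/α12 = 684/1.17 = 585 > K2 = 258; K2/α21 = 258/0.446 = 578 < K1 = 684.
Since the inequalities point opposite ways, species 1 can invade but species 2 cannot.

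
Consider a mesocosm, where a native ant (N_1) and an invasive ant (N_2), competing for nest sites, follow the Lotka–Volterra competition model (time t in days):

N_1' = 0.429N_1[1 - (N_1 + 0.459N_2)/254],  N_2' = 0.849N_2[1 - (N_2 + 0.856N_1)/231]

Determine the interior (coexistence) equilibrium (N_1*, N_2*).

Setting both brackets to zero gives the nullclines N_1 + 0.459N_2 = 254 and 0.856N_1 + N_2 = 231.
Substituting N_2 = 231 - 0.856N_1 into the first: N_1(1 - 0.459·0.856) = 254 - 0.459·231.
So N_1* = 148/0.607 = 244, and then N_2* = 231 - 0.856·244 = 22.4.

N_1* ≈ 244, N_2* ≈ 22.4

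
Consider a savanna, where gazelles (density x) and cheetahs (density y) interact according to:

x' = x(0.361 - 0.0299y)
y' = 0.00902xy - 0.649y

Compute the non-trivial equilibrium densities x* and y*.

Set dy/dt = 0 with y > 0: 0.00902x - 0.649 = 0, so x* = 0.649/0.00902 = 72.
Set dx/dt = 0 with x > 0: 0.361 - 0.0299y = 0, so y* = 0.361/0.0299 = 12.1.

x* ≈ 72, y* ≈ 12.1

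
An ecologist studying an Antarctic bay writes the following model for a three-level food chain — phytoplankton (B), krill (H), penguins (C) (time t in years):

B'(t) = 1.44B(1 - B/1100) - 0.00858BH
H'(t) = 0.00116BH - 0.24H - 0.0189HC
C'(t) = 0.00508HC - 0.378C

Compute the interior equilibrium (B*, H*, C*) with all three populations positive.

From dC/dt = 0: 0.00508H* = 0.378, so H* = 74.4.
From dB/dt = 0: 1.44(1 - B*/1100) = 0.00858·74.4, giving B* = 1100·(1 - 0.443) = 612.
From dH/dt = 0: 0.00116·612 - 0.24 = 0.0189C*, so C* = 0.47/0.0189 = 24.9.

B* ≈ 612, H* ≈ 74.4, C* ≈ 24.9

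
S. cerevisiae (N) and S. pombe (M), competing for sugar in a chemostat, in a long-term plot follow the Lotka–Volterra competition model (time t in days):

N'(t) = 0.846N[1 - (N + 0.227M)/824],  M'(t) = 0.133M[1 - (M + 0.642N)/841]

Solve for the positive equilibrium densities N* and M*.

N* ≈ 741, M* ≈ 365

Setting both brackets to zero gives the nullclines N + 0.227M = 824 and 0.642N + M = 841.
Substituting M = 841 - 0.642N into the first: N(1 - 0.227·0.642) = 824 - 0.227·841.
So N* = 633/0.854 = 741, and then M* = 841 - 0.642·741 = 365.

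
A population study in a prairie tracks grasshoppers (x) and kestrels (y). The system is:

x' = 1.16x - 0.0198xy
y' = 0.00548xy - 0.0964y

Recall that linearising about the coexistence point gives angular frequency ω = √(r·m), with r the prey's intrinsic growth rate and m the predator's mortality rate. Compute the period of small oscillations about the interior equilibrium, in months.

Here r = 1.16 and m = 0.0964, so r·m = 0.112.
ω = √0.112 = 0.334 per month, hence T = 2π/ω ≈ 18.8 months.

T ≈ 18.8 months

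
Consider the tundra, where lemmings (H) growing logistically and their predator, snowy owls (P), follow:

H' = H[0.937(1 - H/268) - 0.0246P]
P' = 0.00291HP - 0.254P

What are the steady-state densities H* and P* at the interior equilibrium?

From dP/dt = 0 with P > 0: 0.00291H* = 0.254, so H* = 87.3.
Substitute into dH/dt = 0: 0.937(1 - 87.3/268) = 0.0246P*.
The bracket is 0.674, giving P* = 0.632/0.0246 = 25.7.

H* ≈ 87.3, P* ≈ 25.7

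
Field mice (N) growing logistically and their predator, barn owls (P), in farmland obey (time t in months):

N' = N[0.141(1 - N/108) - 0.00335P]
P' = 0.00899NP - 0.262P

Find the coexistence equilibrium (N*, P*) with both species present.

From dP/dt = 0 with P > 0: 0.00899N* = 0.262, so N* = 29.1.
Substitute into dN/dt = 0: 0.141(1 - 29.1/108) = 0.00335P*.
The bracket is 0.73, giving P* = 0.103/0.00335 = 30.7.

N* ≈ 29.1, P* ≈ 30.7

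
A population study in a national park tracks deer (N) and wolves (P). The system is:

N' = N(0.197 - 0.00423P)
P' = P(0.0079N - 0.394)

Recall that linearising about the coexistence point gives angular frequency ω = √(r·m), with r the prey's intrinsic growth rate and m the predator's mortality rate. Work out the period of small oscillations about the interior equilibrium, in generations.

T ≈ 22.6 generations

Here r = 0.197 and m = 0.394, so r·m = 0.0776.
ω = √0.0776 = 0.279 per generation, hence T = 2π/ω ≈ 22.6 generations.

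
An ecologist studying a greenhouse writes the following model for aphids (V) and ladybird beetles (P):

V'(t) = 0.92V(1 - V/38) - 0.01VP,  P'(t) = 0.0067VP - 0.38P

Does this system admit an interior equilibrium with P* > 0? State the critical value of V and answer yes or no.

The predator equation gives dP/dt > 0 only when V > 0.38/0.0067 = 56.7.
Without the predator, V → K = 38. Since 38 < 56.7, the predator cannot invade.

Threshold V = 56.7; K < 56.7, so no, the predator goes extinct.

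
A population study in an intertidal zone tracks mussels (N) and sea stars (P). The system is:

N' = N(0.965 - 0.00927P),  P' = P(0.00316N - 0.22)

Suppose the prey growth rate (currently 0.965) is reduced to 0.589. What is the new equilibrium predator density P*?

P* ≈ 63.5

At the interior fixed point, setting dN/dt = 0 with N > 0 fixes P* = (prey growth rate)/(NP coefficient) — independent of the other coefficients.
With the change, P* = 0.589/0.00927 = 63.5; it falls from 104.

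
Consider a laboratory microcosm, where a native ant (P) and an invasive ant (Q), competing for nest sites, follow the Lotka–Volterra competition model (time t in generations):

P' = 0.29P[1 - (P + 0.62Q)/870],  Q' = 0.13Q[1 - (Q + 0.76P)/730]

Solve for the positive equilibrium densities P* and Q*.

P* ≈ 789, Q* ≈ 130

Setting both brackets to zero gives the nullclines P + 0.62Q = 870 and 0.76P + Q = 730.
Substituting Q = 730 - 0.76P into the first: P(1 - 0.62·0.76) = 870 - 0.62·730.
So P* = 417/0.529 = 789, and then Q* = 730 - 0.76·789 = 130.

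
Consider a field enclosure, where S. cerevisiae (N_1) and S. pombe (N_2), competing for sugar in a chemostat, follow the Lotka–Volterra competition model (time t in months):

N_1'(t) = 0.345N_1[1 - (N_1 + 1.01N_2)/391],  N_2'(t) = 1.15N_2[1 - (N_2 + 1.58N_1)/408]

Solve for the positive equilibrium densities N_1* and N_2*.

N_1* ≈ 35.4, N_2* ≈ 352

Setting both brackets to zero gives the nullclines N_1 + 1.01N_2 = 391 and 1.58N_1 + N_2 = 408.
Substituting N_2 = 408 - 1.58N_1 into the first: N_1(1 - 1.01·1.58) = 391 - 1.01·408.
So N_1* = -21.1/-0.596 = 35.4, and then N_2* = 408 - 1.58·35.4 = 352.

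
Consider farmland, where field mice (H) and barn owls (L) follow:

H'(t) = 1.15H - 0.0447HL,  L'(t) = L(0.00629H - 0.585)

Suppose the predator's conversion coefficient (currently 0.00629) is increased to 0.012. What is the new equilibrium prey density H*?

At the interior fixed point, setting dL/dt = 0 with L > 0 fixes H* = (predator death rate)/(HL coefficient) — independent of the other coefficients.
With the change, H* = 0.585/0.012 = 48.7; it falls from 93.

H* ≈ 48.7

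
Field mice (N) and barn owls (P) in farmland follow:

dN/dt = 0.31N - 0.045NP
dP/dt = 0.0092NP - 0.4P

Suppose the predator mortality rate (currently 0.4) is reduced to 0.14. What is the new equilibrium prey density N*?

N* ≈ 15.2

At the interior fixed point, setting dP/dt = 0 with P > 0 fixes N* = (predator death rate)/(NP coefficient) — independent of the other coefficients.
With the change, N* = 0.14/0.0092 = 15.2; it falls from 43.5.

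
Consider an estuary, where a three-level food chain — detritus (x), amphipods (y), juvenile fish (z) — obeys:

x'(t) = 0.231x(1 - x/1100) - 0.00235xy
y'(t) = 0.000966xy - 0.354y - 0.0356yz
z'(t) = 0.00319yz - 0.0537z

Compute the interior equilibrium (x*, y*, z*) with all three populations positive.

x* ≈ 912, y* ≈ 16.8, z* ≈ 14.8

From dz/dt = 0: 0.00319y* = 0.0537, so y* = 16.8.
From dx/dt = 0: 0.231(1 - x*/1100) = 0.00235·16.8, giving x* = 1100·(1 - 0.171) = 912.
From dy/dt = 0: 0.000966·912 - 0.354 = 0.0356z*, so z* = 0.527/0.0356 = 14.8.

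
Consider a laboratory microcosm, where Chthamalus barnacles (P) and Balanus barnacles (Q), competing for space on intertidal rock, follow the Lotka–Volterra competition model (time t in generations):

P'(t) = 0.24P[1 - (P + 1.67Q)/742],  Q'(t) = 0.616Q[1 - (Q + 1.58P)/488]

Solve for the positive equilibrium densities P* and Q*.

P* ≈ 44.5, Q* ≈ 418

Setting both brackets to zero gives the nullclines P + 1.67Q = 742 and 1.58P + Q = 488.
Substituting Q = 488 - 1.58P into the first: P(1 - 1.67·1.58) = 742 - 1.67·488.
So P* = -73/-1.64 = 44.5, and then Q* = 488 - 1.58·44.5 = 418.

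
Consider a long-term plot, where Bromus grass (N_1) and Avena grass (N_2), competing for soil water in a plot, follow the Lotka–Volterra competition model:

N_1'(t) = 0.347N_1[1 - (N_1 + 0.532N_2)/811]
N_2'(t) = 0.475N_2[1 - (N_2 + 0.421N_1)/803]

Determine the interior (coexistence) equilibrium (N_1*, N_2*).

Setting both brackets to zero gives the nullclines N_1 + 0.532N_2 = 811 and 0.421N_1 + N_2 = 803.
Substituting N_2 = 803 - 0.421N_1 into the first: N_1(1 - 0.532·0.421) = 811 - 0.532·803.
So N_1* = 384/0.776 = 495, and then N_2* = 803 - 0.421·495 = 595.

N_1* ≈ 495, N_2* ≈ 595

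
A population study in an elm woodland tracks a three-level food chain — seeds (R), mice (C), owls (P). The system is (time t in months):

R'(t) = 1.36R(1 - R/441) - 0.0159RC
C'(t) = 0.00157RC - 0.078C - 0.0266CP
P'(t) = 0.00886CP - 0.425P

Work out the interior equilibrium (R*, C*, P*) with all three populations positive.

R* ≈ 194, C* ≈ 48, P* ≈ 8.5

From dP/dt = 0: 0.00886C* = 0.425, so C* = 48.
From dR/dt = 0: 1.36(1 - R*/441) = 0.0159·48, giving R* = 441·(1 - 0.561) = 194.
From dC/dt = 0: 0.00157·194 - 0.078 = 0.0266P*, so P* = 0.226/0.0266 = 8.5.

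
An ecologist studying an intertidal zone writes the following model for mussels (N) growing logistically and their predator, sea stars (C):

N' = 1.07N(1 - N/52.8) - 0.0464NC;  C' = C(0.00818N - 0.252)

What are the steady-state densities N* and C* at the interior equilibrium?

From dC/dt = 0 with C > 0: 0.00818N* = 0.252, so N* = 30.8.
Substitute into dN/dt = 0: 1.07(1 - 30.8/52.8) = 0.0464C*.
The bracket is 0.417, giving C* = 0.446/0.0464 = 9.61.

N* ≈ 30.8, C* ≈ 9.61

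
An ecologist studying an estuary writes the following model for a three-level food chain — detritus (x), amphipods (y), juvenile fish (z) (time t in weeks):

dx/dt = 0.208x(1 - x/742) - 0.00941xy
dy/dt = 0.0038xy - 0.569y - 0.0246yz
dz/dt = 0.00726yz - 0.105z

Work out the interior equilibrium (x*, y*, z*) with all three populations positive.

From dz/dt = 0: 0.00726y* = 0.105, so y* = 14.5.
From dx/dt = 0: 0.208(1 - x*/742) = 0.00941·14.5, giving x* = 742·(1 - 0.654) = 257.
From dy/dt = 0: 0.0038·257 - 0.569 = 0.0246z*, so z* = 0.406/0.0246 = 16.5.

x* ≈ 257, y* ≈ 14.5, z* ≈ 16.5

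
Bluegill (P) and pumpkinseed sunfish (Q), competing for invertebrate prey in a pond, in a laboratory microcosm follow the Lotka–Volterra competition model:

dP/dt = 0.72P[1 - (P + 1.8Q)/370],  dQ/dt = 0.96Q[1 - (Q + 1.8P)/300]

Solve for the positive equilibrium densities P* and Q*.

Setting both brackets to zero gives the nullclines P + 1.8Q = 370 and 1.8P + Q = 300.
Substituting Q = 300 - 1.8P into the first: P(1 - 1.8·1.8) = 370 - 1.8·300.
So P* = -170/-2.24 = 75.9, and then Q* = 300 - 1.8·75.9 = 163.

P* ≈ 75.9, Q* ≈ 163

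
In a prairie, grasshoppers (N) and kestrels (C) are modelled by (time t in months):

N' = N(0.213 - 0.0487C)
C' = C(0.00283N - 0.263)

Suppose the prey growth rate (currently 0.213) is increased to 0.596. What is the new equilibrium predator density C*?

C* ≈ 12.2

At the interior fixed point, setting dN/dt = 0 with N > 0 fixes C* = (prey growth rate)/(NC coefficient) — independent of the other coefficients.
With the change, C* = 0.596/0.0487 = 12.2; it rises from 4.37.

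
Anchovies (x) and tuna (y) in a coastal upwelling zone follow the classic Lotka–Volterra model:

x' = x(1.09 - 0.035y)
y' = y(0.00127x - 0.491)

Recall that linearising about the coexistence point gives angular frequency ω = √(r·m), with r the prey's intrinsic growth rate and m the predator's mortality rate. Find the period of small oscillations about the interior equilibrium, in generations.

T ≈ 8.59 generations

Here r = 1.09 and m = 0.491, so r·m = 0.535.
ω = √0.535 = 0.732 per generation, hence T = 2π/ω ≈ 8.59 generations.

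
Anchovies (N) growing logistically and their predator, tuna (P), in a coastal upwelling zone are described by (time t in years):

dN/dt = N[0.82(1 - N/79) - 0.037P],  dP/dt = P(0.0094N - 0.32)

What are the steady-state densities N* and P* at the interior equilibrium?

From dP/dt = 0 with P > 0: 0.0094N* = 0.32, so N* = 34.
Substitute into dN/dt = 0: 0.82(1 - 34/79) = 0.037P*.
The bracket is 0.569, giving P* = 0.467/0.037 = 12.6.

N* ≈ 34, P* ≈ 12.6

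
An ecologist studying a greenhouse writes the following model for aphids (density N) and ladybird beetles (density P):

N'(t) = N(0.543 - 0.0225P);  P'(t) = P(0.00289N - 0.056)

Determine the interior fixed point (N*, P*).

N* ≈ 19.4, P* ≈ 24.1

Set dP/dt = 0 with P > 0: 0.00289N - 0.056 = 0, so N* = 0.056/0.00289 = 19.4.
Set dN/dt = 0 with N > 0: 0.543 - 0.0225P = 0, so P* = 0.543/0.0225 = 24.1.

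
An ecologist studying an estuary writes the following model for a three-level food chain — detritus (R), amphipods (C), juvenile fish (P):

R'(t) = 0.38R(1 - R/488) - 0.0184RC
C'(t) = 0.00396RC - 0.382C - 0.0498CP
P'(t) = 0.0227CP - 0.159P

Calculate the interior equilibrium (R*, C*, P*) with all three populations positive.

R* ≈ 322, C* ≈ 7, P* ≈ 18

From dP/dt = 0: 0.0227C* = 0.159, so C* = 7.
From dR/dt = 0: 0.38(1 - R*/488) = 0.0184·7, giving R* = 488·(1 - 0.339) = 322.
From dC/dt = 0: 0.00396·322 - 0.382 = 0.0498P*, so P* = 0.895/0.0498 = 18.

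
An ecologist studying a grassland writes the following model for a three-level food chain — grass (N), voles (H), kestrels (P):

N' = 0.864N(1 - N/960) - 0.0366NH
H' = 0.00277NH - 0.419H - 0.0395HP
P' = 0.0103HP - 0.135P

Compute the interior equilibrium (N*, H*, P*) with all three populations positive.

From dP/dt = 0: 0.0103H* = 0.135, so H* = 13.1.
From dN/dt = 0: 0.864(1 - N*/960) = 0.0366·13.1, giving N* = 960·(1 - 0.555) = 427.
From dH/dt = 0: 0.00277·427 - 0.419 = 0.0395P*, so P* = 0.764/0.0395 = 19.3.

N* ≈ 427, H* ≈ 13.1, P* ≈ 19.3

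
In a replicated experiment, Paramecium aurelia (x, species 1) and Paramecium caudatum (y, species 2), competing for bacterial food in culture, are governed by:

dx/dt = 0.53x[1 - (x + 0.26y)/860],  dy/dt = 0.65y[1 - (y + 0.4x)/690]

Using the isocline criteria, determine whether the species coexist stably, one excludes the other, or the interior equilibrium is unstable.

Compare the nullcline intercepts: K1/α12 = 860/0.26 = 3310 > K2 = 690; K2/α21 = 690/0.4 = 1720 > K1 = 860.
Since both inequalities hold, each species can invade when rare, so the interior equilibrium is stable.

stable coexistence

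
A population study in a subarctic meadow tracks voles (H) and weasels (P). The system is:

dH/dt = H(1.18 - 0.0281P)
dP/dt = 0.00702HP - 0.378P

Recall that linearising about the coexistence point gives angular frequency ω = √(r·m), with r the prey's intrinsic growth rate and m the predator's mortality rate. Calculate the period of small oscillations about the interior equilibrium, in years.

Here r = 1.18 and m = 0.378, so r·m = 0.446.
ω = √0.446 = 0.668 per year, hence T = 2π/ω ≈ 9.41 years.

T ≈ 9.41 years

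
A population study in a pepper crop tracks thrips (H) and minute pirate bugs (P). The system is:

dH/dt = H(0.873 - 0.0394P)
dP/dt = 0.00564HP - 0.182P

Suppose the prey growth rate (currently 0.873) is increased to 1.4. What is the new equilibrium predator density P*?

P* ≈ 35.5

At the interior fixed point, setting dH/dt = 0 with H > 0 fixes P* = (prey growth rate)/(HP coefficient) — independent of the other coefficients.
With the change, P* = 1.4/0.0394 = 35.5; it rises from 22.2.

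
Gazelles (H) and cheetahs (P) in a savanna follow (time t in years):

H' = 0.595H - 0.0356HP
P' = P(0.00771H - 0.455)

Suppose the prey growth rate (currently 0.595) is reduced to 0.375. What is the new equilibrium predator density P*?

At the interior fixed point, setting dH/dt = 0 with H > 0 fixes P* = (prey growth rate)/(HP coefficient) — independent of the other coefficients.
With the change, P* = 0.375/0.0356 = 10.5; it falls from 16.7.

P* ≈ 10.5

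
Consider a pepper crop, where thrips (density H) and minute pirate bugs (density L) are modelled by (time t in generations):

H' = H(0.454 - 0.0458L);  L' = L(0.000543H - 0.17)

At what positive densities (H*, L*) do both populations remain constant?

H* ≈ 313, L* ≈ 9.91

Set dL/dt = 0 with L > 0: 0.000543H - 0.17 = 0, so H* = 0.17/0.000543 = 313.
Set dH/dt = 0 with H > 0: 0.454 - 0.0458L = 0, so L* = 0.454/0.0458 = 9.91.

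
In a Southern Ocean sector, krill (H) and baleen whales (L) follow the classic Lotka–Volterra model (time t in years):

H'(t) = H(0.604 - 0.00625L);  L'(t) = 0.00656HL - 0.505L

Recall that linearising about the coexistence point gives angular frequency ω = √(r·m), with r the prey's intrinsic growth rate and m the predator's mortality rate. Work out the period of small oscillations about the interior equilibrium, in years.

T ≈ 11.4 years

Here r = 0.604 and m = 0.505, so r·m = 0.305.
ω = √0.305 = 0.552 per year, hence T = 2π/ω ≈ 11.4 years.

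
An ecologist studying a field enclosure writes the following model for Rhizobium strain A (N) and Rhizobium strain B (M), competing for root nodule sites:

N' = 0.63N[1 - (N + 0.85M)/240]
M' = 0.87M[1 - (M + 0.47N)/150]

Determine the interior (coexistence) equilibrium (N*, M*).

Setting both brackets to zero gives the nullclines N + 0.85M = 240 and 0.47N + M = 150.
Substituting M = 150 - 0.47N into the first: N(1 - 0.85·0.47) = 240 - 0.85·150.
So N* = 112/0.601 = 187, and then M* = 150 - 0.47·187 = 61.9.

N* ≈ 187, M* ≈ 61.9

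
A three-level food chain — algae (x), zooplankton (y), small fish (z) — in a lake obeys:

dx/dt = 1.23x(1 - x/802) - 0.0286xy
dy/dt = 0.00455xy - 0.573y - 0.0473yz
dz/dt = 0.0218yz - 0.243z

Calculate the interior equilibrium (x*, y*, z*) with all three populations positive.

x* ≈ 594, y* ≈ 11.1, z* ≈ 45

From dz/dt = 0: 0.0218y* = 0.243, so y* = 11.1.
From dx/dt = 0: 1.23(1 - x*/802) = 0.0286·11.1, giving x* = 802·(1 - 0.259) = 594.
From dy/dt = 0: 0.00455·594 - 0.573 = 0.0473z*, so z* = 2.13/0.0473 = 45.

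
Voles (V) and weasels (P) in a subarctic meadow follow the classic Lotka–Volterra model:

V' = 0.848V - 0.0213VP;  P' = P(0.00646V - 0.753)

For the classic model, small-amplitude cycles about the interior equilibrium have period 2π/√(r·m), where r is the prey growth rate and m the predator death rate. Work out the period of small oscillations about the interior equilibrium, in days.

T ≈ 7.86 days

Here r = 0.848 and m = 0.753, so r·m = 0.639.
ω = √0.639 = 0.799 per day, hence T = 2π/ω ≈ 7.86 days.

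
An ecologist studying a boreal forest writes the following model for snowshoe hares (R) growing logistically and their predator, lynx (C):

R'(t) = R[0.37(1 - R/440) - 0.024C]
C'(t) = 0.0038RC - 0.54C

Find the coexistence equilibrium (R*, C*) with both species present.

R* ≈ 142, C* ≈ 10.4

From dC/dt = 0 with C > 0: 0.0038R* = 0.54, so R* = 142.
Substitute into dR/dt = 0: 0.37(1 - 142/440) = 0.024C*.
The bracket is 0.677, giving C* = 0.251/0.024 = 10.4.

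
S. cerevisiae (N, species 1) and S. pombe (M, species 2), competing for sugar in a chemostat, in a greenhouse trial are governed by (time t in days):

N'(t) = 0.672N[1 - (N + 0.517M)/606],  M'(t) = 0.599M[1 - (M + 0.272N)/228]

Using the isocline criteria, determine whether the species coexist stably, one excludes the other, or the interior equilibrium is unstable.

Compare the nullcline intercepts: K1/α12 = 606/0.517 = 1170 > K2 = 228; K2/α21 = 228/0.272 = 838 > K1 = 606.
Since both inequalities hold, each species can invade when rare, so the interior equilibrium is stable.

stable coexistence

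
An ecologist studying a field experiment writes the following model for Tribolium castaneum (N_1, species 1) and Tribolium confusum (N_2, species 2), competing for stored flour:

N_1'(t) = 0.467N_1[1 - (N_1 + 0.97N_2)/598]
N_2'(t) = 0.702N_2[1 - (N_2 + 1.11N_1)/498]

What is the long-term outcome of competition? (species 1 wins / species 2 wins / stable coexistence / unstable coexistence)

species 1 excludes species 2

Compare the nullcline intercepts: K1/α12 = 598/0.97 = 616 > K2 = 498; K2/α21 = 498/1.11 = 449 < K1 = 598.
Since the inequalities point opposite ways, species 1 can invade but species 2 cannot.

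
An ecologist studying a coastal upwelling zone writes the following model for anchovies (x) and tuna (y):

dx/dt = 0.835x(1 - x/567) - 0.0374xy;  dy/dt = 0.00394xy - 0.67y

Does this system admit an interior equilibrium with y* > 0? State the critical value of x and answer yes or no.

Threshold x = 170; K > 170, so yes, the predator persists.

The predator equation gives dy/dt > 0 only when x > 0.67/0.00394 = 170.
Without the predator, x → K = 567. Since 567 > 170, the predator can invade and persist.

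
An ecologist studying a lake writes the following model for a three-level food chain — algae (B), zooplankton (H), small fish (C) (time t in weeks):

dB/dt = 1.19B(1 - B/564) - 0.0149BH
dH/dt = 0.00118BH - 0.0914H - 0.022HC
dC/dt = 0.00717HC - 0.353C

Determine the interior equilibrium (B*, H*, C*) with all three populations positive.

From dC/dt = 0: 0.00717H* = 0.353, so H* = 49.2.
From dB/dt = 0: 1.19(1 - B*/564) = 0.0149·49.2, giving B* = 564·(1 - 0.616) = 216.
From dH/dt = 0: 0.00118·216 - 0.0914 = 0.022C*, so C* = 0.164/0.022 = 7.45.

B* ≈ 216, H* ≈ 49.2, C* ≈ 7.45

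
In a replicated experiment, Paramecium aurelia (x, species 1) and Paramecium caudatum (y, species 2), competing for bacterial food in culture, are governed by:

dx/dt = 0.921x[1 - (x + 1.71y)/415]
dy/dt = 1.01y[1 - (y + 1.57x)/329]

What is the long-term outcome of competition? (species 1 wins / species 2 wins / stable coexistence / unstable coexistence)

unstable coexistence (outcome depends on initial conditions)

Compare the nullcline intercepts: K1/α12 = 415/1.71 = 243 < K2 = 329; K2/α21 = 329/1.57 = 210 < K1 = 415.
Since both are reversed, neither can invade when rare; the interior point is a saddle.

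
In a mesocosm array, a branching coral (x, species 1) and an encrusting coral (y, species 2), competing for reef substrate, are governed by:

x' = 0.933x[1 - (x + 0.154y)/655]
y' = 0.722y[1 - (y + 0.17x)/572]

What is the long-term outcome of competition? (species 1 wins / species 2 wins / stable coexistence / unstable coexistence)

Compare the nullcline intercepts: K1/α12 = 655/0.154 = 4250 > K2 = 572; K2/α21 = 572/0.17 = 3360 > K1 = 655.
Since both inequalities hold, each species can invade when rare, so the interior equilibrium is stable.

stable coexistence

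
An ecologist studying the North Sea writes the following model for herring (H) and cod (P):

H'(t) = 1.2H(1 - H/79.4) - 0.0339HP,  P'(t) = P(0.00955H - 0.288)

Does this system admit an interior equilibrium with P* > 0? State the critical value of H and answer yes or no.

Threshold H = 30.2; K > 30.2, so yes, the predator persists.

The predator equation gives dP/dt > 0 only when H > 0.288/0.00955 = 30.2.
Without the predator, H → K = 79.4. Since 79.4 > 30.2, the predator can invade and persist.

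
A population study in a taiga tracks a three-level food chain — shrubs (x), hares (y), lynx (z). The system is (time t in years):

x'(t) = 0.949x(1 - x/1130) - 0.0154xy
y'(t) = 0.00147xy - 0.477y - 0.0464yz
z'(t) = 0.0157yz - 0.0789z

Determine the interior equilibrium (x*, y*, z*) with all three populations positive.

From dz/dt = 0: 0.0157y* = 0.0789, so y* = 5.03.
From dx/dt = 0: 0.949(1 - x*/1130) = 0.0154·5.03, giving x* = 1130·(1 - 0.0816) = 1040.
From dy/dt = 0: 0.00147·1040 - 0.477 = 0.0464z*, so z* = 1.05/0.0464 = 22.6.

x* ≈ 1040, y* ≈ 5.03, z* ≈ 22.6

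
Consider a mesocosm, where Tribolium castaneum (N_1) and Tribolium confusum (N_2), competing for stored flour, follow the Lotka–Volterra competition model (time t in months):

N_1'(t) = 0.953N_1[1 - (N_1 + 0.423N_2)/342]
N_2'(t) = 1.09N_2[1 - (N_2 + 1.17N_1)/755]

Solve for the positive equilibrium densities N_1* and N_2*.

N_1* ≈ 44.8, N_2* ≈ 703

Setting both brackets to zero gives the nullclines N_1 + 0.423N_2 = 342 and 1.17N_1 + N_2 = 755.
Substituting N_2 = 755 - 1.17N_1 into the first: N_1(1 - 0.423·1.17) = 342 - 0.423·755.
So N_1* = 22.6/0.505 = 44.8, and then N_2* = 755 - 1.17·44.8 = 703.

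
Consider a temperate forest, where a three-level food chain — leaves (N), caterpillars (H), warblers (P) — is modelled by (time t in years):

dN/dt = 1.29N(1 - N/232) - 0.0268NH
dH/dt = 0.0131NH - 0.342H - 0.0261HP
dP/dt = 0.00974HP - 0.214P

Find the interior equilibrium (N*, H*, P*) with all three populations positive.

From dP/dt = 0: 0.00974H* = 0.214, so H* = 22.
From dN/dt = 0: 1.29(1 - N*/232) = 0.0268·22, giving N* = 232·(1 - 0.456) = 126.
From dH/dt = 0: 0.0131·126 - 0.342 = 0.0261P*, so P* = 1.31/0.0261 = 50.2.

N* ≈ 126, H* ≈ 22, P* ≈ 50.2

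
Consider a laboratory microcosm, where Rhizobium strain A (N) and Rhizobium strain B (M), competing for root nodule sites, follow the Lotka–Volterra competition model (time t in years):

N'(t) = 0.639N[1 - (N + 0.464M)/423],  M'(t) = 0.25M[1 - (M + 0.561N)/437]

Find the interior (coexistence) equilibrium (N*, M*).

Setting both brackets to zero gives the nullclines N + 0.464M = 423 and 0.561N + M = 437.
Substituting M = 437 - 0.561N into the first: N(1 - 0.464·0.561) = 423 - 0.464·437.
So N* = 220/0.74 = 298, and then M* = 437 - 0.561·298 = 270.

N* ≈ 298, M* ≈ 270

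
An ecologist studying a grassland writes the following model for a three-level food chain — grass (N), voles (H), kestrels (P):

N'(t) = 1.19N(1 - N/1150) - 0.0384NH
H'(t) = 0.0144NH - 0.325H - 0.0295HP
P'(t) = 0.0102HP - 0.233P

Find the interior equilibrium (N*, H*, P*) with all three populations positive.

From dP/dt = 0: 0.0102H* = 0.233, so H* = 22.8.
From dN/dt = 0: 1.19(1 - N*/1150) = 0.0384·22.8, giving N* = 1150·(1 - 0.737) = 302.
From dH/dt = 0: 0.0144·302 - 0.325 = 0.0295P*, so P* = 4.03/0.0295 = 137.

N* ≈ 302, H* ≈ 22.8, P* ≈ 137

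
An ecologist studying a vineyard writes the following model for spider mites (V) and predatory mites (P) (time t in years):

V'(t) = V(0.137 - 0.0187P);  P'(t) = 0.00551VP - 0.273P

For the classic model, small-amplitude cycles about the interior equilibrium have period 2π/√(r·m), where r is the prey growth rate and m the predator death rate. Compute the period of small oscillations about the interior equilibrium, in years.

Here r = 0.137 and m = 0.273, so r·m = 0.0374.
ω = √0.0374 = 0.193 per year, hence T = 2π/ω ≈ 32.5 years.

T ≈ 32.5 years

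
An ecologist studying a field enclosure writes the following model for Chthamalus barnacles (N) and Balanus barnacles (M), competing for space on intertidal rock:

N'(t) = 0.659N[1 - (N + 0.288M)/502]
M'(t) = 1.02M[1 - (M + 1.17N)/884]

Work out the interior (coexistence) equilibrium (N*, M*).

N* ≈ 373, M* ≈ 447

Setting both brackets to zero gives the nullclines N + 0.288M = 502 and 1.17N + M = 884.
Substituting M = 884 - 1.17N into the first: N(1 - 0.288·1.17) = 502 - 0.288·884.
So N* = 247/0.663 = 373, and then M* = 884 - 1.17·373 = 447.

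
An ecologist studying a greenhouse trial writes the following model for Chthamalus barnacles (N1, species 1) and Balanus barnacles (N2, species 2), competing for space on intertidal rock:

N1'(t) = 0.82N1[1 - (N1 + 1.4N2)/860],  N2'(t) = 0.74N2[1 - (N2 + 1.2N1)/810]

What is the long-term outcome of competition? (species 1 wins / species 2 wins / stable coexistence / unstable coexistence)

unstable coexistence (outcome depends on initial conditions)

Compare the nullcline intercepts: K1/α12 = 860/1.4 = 614 < K2 = 810; K2/α21 = 810/1.2 = 675 < K1 = 860.
Since both are reversed, neither can invade when rare; the interior point is a saddle.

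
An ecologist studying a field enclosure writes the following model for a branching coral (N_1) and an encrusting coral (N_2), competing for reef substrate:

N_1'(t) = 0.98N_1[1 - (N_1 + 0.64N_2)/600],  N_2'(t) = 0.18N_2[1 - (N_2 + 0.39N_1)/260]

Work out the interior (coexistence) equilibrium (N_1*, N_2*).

Setting both brackets to zero gives the nullclines N_1 + 0.64N_2 = 600 and 0.39N_1 + N_2 = 260.
Substituting N_2 = 260 - 0.39N_1 into the first: N_1(1 - 0.64·0.39) = 600 - 0.64·260.
So N_1* = 434/0.75 = 578, and then N_2* = 260 - 0.39·578 = 34.6.

N_1* ≈ 578, N_2* ≈ 34.6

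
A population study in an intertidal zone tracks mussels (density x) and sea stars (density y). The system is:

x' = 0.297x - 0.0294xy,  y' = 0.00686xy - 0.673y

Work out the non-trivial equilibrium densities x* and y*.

x* ≈ 98.1, y* ≈ 10.1

Set dy/dt = 0 with y > 0: 0.00686x - 0.673 = 0, so x* = 0.673/0.00686 = 98.1.
Set dx/dt = 0 with x > 0: 0.297 - 0.0294y = 0, so y* = 0.297/0.0294 = 10.1.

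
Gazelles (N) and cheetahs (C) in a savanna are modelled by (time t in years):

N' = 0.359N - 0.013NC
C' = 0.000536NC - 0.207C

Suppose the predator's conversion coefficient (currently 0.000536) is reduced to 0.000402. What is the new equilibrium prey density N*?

N* ≈ 515

At the interior fixed point, setting dC/dt = 0 with C > 0 fixes N* = (predator death rate)/(NC coefficient) — independent of the other coefficients.
With the change, N* = 0.207/0.000402 = 515; it rises from 386.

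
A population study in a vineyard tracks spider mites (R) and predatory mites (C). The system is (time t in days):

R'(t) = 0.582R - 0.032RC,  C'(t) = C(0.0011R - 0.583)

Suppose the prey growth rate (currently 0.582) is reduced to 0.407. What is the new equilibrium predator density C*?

At the interior fixed point, setting dR/dt = 0 with R > 0 fixes C* = (prey growth rate)/(RC coefficient) — independent of the other coefficients.
With the change, C* = 0.407/0.032 = 12.7; it falls from 18.2.

C* ≈ 12.7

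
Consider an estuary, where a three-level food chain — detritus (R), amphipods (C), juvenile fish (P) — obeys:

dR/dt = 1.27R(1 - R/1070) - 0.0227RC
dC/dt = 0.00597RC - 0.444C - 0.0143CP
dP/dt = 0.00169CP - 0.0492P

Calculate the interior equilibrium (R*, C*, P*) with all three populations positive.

R* ≈ 513, C* ≈ 29.1, P* ≈ 183

From dP/dt = 0: 0.00169C* = 0.0492, so C* = 29.1.
From dR/dt = 0: 1.27(1 - R*/1070) = 0.0227·29.1, giving R* = 1070·(1 - 0.52) = 513.
From dC/dt = 0: 0.00597·513 - 0.444 = 0.0143P*, so P* = 2.62/0.0143 = 183.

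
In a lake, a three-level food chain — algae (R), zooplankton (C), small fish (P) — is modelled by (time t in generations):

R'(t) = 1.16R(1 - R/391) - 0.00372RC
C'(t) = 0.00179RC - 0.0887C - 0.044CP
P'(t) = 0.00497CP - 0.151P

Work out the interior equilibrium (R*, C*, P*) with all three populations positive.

R* ≈ 353, C* ≈ 30.4, P* ≈ 12.3

From dP/dt = 0: 0.00497C* = 0.151, so C* = 30.4.
From dR/dt = 0: 1.16(1 - R*/391) = 0.00372·30.4, giving R* = 391·(1 - 0.0974) = 353.
From dC/dt = 0: 0.00179·353 - 0.0887 = 0.044P*, so P* = 0.543/0.044 = 12.3.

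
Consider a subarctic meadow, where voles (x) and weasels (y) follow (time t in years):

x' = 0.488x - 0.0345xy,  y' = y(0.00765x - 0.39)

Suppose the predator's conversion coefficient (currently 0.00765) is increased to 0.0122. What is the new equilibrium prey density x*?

x* ≈ 32

At the interior fixed point, setting dy/dt = 0 with y > 0 fixes x* = (predator death rate)/(xy coefficient) — independent of the other coefficients.
With the change, x* = 0.39/0.0122 = 32; it falls from 51.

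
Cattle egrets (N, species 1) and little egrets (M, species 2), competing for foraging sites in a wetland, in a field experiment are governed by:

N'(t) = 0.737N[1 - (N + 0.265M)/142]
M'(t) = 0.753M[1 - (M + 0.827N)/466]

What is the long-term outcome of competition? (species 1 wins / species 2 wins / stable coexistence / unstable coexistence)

Compare the nullcline intercepts: K1/α12 = 142/0.265 = 536 > K2 = 466; K2/α21 = 466/0.827 = 563 > K1 = 142.
Since both inequalities hold, each species can invade when rare, so the interior equilibrium is stable.

stable coexistence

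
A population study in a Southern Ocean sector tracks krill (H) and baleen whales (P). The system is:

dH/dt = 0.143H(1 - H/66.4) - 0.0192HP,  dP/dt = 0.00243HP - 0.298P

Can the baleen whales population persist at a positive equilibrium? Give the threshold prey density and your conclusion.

Threshold H = 123; K < 123, so no, the predator goes extinct.

The predator equation gives dP/dt > 0 only when H > 0.298/0.00243 = 123.
Without the predator, H → K = 66.4. Since 66.4 < 123, the predator cannot invade.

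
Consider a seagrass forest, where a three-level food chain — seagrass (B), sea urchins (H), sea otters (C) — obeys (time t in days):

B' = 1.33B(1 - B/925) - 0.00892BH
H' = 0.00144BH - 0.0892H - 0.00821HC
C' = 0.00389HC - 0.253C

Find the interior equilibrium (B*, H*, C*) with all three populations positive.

B* ≈ 522, H* ≈ 65, C* ≈ 80.6

From dC/dt = 0: 0.00389H* = 0.253, so H* = 65.
From dB/dt = 0: 1.33(1 - B*/925) = 0.00892·65, giving B* = 925·(1 - 0.436) = 522.
From dH/dt = 0: 0.00144·522 - 0.0892 = 0.00821C*, so C* = 0.662/0.00821 = 80.6.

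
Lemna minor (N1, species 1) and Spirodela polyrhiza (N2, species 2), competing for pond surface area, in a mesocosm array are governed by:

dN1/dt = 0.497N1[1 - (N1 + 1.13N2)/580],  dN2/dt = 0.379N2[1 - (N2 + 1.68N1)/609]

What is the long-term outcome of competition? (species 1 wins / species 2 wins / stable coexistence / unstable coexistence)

unstable coexistence (outcome depends on initial conditions)

Compare the nullcline intercepts: K1/α12 = 580/1.13 = 513 < K2 = 609; K2/α21 = 609/1.68 = 362 < K1 = 580.
Since both are reversed, neither can invade when rare; the interior point is a saddle.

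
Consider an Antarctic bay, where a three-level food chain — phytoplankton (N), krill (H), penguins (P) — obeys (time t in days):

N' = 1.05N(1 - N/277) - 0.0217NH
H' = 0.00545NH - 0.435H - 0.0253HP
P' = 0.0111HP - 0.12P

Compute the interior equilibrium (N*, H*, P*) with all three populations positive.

From dP/dt = 0: 0.0111H* = 0.12, so H* = 10.8.
From dN/dt = 0: 1.05(1 - N*/277) = 0.0217·10.8, giving N* = 277·(1 - 0.223) = 215.
From dH/dt = 0: 0.00545·215 - 0.435 = 0.0253P*, so P* = 0.737/0.0253 = 29.1.

N* ≈ 215, H* ≈ 10.8, P* ≈ 29.1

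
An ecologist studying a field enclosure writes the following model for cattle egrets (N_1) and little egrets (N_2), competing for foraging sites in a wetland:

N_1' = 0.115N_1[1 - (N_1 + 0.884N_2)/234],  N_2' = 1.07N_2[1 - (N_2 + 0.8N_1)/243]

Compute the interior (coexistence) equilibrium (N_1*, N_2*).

Setting both brackets to zero gives the nullclines N_1 + 0.884N_2 = 234 and 0.8N_1 + N_2 = 243.
Substituting N_2 = 243 - 0.8N_1 into the first: N_1(1 - 0.884·0.8) = 234 - 0.884·243.
So N_1* = 19.2/0.293 = 65.5, and then N_2* = 243 - 0.8·65.5 = 191.

N_1* ≈ 65.5, N_2* ≈ 191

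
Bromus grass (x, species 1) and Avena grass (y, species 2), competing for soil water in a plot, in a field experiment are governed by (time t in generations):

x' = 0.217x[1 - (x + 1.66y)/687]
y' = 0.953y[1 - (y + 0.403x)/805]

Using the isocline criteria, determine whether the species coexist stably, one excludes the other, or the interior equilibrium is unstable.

species 2 excludes species 1

Compare the nullcline intercepts: K1/α12 = 687/1.66 = 414 < K2 = 805; K2/α21 = 805/0.403 = 2000 > K1 = 687.
Since the inequalities point opposite ways, species 2 can invade but species 1 cannot.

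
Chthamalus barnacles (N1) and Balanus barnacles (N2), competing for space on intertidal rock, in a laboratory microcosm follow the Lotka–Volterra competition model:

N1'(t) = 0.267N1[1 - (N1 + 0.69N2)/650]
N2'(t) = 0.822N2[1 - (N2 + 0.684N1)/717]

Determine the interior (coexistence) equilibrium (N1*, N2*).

Setting both brackets to zero gives the nullclines N1 + 0.69N2 = 650 and 0.684N1 + N2 = 717.
Substituting N2 = 717 - 0.684N1 into the first: N1(1 - 0.69·0.684) = 650 - 0.69·717.
So N1* = 155/0.528 = 294, and then N2* = 717 - 0.684·294 = 516.

N1* ≈ 294, N2* ≈ 516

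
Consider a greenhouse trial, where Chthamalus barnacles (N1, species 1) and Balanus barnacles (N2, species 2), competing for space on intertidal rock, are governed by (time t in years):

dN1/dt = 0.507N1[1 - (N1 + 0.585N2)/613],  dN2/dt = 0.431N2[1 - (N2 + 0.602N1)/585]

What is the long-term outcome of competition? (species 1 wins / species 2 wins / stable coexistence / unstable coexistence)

Compare the nullcline intercepts: K1/α12 = 613/0.585 = 1050 > K2 = 585; K2/α21 = 585/0.602 = 972 > K1 = 613.
Since both inequalities hold, each species can invade when rare, so the interior equilibrium is stable.

stable coexistence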